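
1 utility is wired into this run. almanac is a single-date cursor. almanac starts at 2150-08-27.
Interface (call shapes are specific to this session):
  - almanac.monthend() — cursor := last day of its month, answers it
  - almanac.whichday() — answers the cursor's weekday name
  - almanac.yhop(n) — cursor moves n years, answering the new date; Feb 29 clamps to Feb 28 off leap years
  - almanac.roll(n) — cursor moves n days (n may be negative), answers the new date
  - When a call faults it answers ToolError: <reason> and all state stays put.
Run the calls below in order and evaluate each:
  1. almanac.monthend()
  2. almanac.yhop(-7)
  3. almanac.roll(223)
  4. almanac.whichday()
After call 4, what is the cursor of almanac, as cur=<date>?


% monthend
:: 2150-08-31
% yhop -7
:: 2143-08-31
% roll 223
:: 2144-04-10
% whichday
:: Friday

Answer: cur=2144-04-10


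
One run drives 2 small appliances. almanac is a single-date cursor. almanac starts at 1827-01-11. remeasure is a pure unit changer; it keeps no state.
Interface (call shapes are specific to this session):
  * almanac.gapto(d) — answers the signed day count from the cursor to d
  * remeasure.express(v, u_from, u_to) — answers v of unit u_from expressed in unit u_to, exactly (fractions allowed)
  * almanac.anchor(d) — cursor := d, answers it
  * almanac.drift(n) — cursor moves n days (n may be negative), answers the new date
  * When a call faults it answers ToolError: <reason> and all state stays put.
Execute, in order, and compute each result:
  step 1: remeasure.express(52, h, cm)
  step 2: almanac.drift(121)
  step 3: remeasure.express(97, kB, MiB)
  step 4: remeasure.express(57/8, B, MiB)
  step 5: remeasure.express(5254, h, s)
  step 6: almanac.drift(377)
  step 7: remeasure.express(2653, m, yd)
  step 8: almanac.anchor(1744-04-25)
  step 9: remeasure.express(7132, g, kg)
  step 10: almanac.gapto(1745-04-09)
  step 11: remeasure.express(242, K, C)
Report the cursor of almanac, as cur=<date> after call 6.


Answer: cur=1828-05-23

Derivation:
==> express(52, h, cm)
<== ToolError: incompatible units
==> drift(121)
<== 1827-05-12
==> express(97, kB, MiB)
<== 12125/131072
==> express(57/8, B, MiB)
<== 57/8388608
==> express(5254, h, s)
<== 18914400
==> drift(377)
<== 1828-05-23
==> express(2653, m, yd)
<== 3316250/1143
==> anchor(1744-04-25)
<== 1744-04-25
==> express(7132, g, kg)
<== 1783/250
==> gapto(1745-04-09)
<== 349
==> express(242, K, C)
<== -623/20


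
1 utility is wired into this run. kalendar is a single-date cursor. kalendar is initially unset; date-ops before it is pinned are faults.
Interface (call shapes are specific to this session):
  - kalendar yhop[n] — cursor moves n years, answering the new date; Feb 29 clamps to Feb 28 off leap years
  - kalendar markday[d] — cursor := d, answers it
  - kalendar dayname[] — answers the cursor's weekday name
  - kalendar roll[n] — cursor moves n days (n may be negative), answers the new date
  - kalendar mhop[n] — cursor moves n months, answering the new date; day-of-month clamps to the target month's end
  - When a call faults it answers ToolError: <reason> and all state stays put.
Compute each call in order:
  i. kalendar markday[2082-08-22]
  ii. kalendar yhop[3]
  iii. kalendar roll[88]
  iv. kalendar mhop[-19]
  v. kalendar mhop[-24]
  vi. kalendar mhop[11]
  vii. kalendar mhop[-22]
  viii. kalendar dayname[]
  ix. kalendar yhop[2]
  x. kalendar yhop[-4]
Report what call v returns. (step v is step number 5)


% kalendar markday d: 2082-08-22
  2082-08-22
% kalendar yhop n: 3
  2085-08-22
% kalendar roll n: 88
  2085-11-18
% kalendar mhop n: -19
  2084-04-18
% kalendar mhop n: -24
  2082-04-18
% kalendar mhop n: 11
  2083-03-18
% kalendar mhop n: -22
  2081-05-18
% kalendar dayname
  Sunday
% kalendar yhop n: 2
  2083-05-18
% kalendar yhop n: -4
  2079-05-18

Answer: 2082-04-18


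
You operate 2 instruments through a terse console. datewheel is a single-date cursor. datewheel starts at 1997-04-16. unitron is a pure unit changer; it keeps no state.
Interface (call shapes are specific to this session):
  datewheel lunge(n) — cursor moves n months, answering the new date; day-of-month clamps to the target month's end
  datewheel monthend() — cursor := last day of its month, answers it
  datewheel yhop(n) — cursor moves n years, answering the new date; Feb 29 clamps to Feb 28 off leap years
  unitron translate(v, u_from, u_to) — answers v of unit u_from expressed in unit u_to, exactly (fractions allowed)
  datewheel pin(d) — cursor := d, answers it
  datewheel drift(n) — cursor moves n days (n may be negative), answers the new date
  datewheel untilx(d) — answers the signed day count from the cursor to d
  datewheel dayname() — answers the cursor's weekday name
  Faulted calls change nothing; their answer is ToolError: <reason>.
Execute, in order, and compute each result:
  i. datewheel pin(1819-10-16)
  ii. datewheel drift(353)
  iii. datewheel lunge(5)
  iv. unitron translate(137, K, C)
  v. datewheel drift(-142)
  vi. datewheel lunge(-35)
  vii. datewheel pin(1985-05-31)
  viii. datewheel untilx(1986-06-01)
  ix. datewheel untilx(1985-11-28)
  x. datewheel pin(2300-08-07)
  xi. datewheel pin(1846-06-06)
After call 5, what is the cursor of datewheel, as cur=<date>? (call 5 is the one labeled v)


Answer: cur=1820-10-12

Derivation:
>>> datewheel pin d='1819-10-16'
[out] 1819-10-16
>>> datewheel drift n='353'
[out] 1820-10-03
>>> datewheel lunge n='5'
[out] 1821-03-03
>>> unitron translate v='137' u_from='K' u_to='C'
[out] -2723/20
>>> datewheel drift n='-142'
[out] 1820-10-12
>>> datewheel lunge n='-35'
[out] 1817-11-12
>>> datewheel pin d='1985-05-31'
[out] 1985-05-31
>>> datewheel untilx d='1986-06-01'
[out] 366
>>> datewheel untilx d='1985-11-28'
[out] 181
>>> datewheel pin d='2300-08-07'
[out] 2300-08-07
>>> datewheel pin d='1846-06-06'
[out] 1846-06-06


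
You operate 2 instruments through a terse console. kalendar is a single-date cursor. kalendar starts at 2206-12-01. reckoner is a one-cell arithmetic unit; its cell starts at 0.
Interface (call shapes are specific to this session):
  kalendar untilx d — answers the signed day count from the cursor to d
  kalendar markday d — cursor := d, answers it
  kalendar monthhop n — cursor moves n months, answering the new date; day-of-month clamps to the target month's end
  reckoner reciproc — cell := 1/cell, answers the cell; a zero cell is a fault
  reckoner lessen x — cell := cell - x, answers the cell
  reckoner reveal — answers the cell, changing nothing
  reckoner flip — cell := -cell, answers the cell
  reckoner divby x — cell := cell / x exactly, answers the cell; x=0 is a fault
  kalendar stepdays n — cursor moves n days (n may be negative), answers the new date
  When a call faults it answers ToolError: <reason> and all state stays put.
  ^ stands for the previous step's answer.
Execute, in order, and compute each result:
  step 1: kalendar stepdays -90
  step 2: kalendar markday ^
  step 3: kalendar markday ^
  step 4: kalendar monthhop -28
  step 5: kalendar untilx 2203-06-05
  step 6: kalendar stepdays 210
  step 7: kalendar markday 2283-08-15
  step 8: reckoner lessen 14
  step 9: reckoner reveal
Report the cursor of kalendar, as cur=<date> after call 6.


$ kalendar stepdays n=-90
[out] 2206-09-02
$ kalendar markday d=^
[out] 2206-09-02
$ kalendar markday d=^
[out] 2206-09-02
$ kalendar monthhop n=-28
[out] 2204-05-02
$ kalendar untilx d=2203-06-05
[out] -332
$ kalendar stepdays n=210
[out] 2204-11-28
$ kalendar markday d=2283-08-15
[out] 2283-08-15
$ reckoner lessen x=14
[out] -14
$ reckoner reveal
[out] -14

Answer: cur=2204-11-28


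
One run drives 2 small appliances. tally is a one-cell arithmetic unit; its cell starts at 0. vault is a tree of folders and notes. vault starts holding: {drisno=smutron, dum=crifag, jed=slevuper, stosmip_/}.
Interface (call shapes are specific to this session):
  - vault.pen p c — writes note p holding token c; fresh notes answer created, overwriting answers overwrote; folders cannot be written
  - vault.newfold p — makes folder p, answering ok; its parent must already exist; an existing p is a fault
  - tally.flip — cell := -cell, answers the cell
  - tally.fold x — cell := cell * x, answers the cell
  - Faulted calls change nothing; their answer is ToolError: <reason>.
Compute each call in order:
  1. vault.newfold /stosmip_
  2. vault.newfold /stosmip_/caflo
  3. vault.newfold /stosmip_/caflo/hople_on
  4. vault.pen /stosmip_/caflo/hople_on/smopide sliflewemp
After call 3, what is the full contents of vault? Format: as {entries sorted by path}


Answer: {drisno=smutron, dum=crifag, jed=slevuper, stosmip_/, stosmip_/caflo/, stosmip_/caflo/hople_on/}

Derivation:
Act: newfold[p='/stosmip_']
Obs: ToolError: exists
Act: newfold[p='/stosmip_/caflo']
Obs: ok
Act: newfold[p='/stosmip_/caflo/hople_on']
Obs: ok
Act: pen[p='/stosmip_/caflo/hople_on/smopide'; c='sliflewemp']
Obs: created


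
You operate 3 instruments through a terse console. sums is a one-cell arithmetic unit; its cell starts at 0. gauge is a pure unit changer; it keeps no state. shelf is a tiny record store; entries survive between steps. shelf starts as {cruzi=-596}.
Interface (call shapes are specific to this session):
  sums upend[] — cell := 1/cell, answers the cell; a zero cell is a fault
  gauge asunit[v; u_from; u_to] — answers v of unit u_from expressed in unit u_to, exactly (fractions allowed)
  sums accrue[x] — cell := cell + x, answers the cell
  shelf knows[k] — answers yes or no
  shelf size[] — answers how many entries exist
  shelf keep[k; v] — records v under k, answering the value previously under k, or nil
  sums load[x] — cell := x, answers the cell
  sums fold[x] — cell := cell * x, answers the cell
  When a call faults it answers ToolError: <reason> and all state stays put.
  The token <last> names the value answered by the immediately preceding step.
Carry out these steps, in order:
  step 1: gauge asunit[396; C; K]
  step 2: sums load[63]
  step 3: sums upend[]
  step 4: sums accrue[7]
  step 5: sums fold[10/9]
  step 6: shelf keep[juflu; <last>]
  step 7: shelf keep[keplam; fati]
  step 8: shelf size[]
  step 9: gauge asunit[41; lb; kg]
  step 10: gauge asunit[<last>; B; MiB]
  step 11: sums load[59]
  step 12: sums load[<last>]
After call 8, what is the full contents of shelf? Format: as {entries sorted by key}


Answer: {cruzi=-596, juflu=4420/567, keplam=fati}

Derivation:
Now I run gauge asunit passing v: 396, u_from: C, u_to: K, — result: 13383/20.
I use sums load passing x: 63, → 63.
I call sums upend, → 1/63.
Next I call sums accrue passing x: 7, giving 442/63.
Invoking sums fold passing x: 10/9, and observe 4420/567.
Invoking shelf keep passing k: juflu, v: <last>, and observe nil.
Next I call shelf keep passing k: keplam, v: fati: nil.
I call shelf size(): 3.
I call gauge asunit passing v: 41, u_from: lb, u_to: kg, and observe 1859728717/100000000.
Using gauge asunit passing v: <last>, u_from: B, u_to: MiB, — result: 1859728717/104857600000000.
Calling sums load passing x: 59, which returns 59.
I use sums load passing x: <last>, and observe 59.


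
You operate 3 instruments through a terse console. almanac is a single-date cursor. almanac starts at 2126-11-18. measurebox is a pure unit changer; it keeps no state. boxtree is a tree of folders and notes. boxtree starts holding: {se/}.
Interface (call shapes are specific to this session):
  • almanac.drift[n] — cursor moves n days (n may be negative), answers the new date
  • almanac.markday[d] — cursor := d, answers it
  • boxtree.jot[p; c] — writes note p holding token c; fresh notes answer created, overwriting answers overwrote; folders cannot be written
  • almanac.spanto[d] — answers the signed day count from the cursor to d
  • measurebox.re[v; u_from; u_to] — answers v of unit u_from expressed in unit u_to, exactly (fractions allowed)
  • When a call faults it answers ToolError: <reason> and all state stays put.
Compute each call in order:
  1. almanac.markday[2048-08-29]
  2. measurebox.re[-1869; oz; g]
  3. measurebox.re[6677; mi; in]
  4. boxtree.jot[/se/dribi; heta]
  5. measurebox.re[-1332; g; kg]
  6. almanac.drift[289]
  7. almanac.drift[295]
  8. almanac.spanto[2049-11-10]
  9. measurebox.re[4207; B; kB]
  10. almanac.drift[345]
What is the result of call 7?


Answer: 2050-04-05

Derivation:
Invoking markday with d='2048-08-29', which returns 2048-08-29.
Using re with v='-1869', u_from='oz', u_to='g', yielding -84776413953/1600000.
I invoke re with v='6677', u_from='mi', u_to='in', and get 423054720.
I invoke jot with p='/se/dribi', c='heta', giving created.
Now I run re with v='-1332', u_from='g', u_to='kg', which returns -333/250.
Invoking drift with n='289', — result: 2049-06-14.
Using drift with n='295', — result: 2050-04-05.
Then spanto with d='2049-11-10', giving -146.
Calling re with v='4207', u_from='B', u_to='kB', and observe 4207/1000.
Then drift with n='345', and get 2051-03-16.


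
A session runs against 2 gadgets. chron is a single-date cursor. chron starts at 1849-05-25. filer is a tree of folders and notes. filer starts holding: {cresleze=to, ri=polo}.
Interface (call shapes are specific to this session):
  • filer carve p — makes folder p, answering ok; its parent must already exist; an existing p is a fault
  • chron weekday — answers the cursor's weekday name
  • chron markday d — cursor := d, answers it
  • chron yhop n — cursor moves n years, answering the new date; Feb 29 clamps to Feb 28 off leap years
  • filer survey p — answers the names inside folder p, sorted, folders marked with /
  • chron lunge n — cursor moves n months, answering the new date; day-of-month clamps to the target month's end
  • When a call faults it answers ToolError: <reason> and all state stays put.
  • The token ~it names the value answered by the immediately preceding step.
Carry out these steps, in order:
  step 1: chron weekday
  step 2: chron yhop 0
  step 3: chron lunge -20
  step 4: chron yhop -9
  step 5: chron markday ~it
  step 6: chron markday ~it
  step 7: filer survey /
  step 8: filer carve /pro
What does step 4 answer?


>> chron weekday()
<< Friday
>> chron yhop(n=0)
<< 1849-05-25
>> chron lunge(n=-20)
<< 1847-09-25
>> chron yhop(n=-9)
<< 1838-09-25
>> chron markday(d=~it)
<< 1838-09-25
>> chron markday(d=~it)
<< 1838-09-25
>> filer survey(p=/)
<< [cresleze, ri]
>> filer carve(p=/pro)
<< ok

Answer: 1838-09-25


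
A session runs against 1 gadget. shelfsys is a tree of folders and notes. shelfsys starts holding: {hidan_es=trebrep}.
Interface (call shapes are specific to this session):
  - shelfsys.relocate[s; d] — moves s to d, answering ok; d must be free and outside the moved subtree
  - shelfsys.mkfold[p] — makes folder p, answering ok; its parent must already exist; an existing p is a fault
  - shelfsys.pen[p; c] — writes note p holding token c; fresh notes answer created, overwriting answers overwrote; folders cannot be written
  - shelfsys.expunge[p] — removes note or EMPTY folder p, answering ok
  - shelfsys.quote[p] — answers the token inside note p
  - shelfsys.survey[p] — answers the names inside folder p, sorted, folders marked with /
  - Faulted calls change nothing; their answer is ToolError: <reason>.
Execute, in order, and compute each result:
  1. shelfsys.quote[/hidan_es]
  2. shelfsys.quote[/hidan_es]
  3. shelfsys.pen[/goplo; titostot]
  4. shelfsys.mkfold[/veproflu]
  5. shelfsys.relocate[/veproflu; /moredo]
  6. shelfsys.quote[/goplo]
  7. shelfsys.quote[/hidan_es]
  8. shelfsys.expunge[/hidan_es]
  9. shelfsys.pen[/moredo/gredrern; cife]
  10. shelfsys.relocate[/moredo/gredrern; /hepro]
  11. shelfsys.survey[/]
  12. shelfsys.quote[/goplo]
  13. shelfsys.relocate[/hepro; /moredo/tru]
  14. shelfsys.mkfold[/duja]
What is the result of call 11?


Answer: [goplo, hepro, moredo/]

Derivation:
==> shelfsys.quote(p: /hidan_es)
<== trebrep
==> shelfsys.quote(p: /hidan_es)
<== trebrep
==> shelfsys.pen(p: /goplo, c: titostot)
<== created
==> shelfsys.mkfold(p: /veproflu)
<== ok
==> shelfsys.relocate(s: /veproflu, d: /moredo)
<== ok
==> shelfsys.quote(p: /goplo)
<== titostot
==> shelfsys.quote(p: /hidan_es)
<== trebrep
==> shelfsys.expunge(p: /hidan_es)
<== ok
==> shelfsys.pen(p: /moredo/gredrern, c: cife)
<== created
==> shelfsys.relocate(s: /moredo/gredrern, d: /hepro)
<== ok
==> shelfsys.survey(p: /)
<== [goplo, hepro, moredo/]
==> shelfsys.quote(p: /goplo)
<== titostot
==> shelfsys.relocate(s: /hepro, d: /moredo/tru)
<== ok
==> shelfsys.mkfold(p: /duja)
<== ok


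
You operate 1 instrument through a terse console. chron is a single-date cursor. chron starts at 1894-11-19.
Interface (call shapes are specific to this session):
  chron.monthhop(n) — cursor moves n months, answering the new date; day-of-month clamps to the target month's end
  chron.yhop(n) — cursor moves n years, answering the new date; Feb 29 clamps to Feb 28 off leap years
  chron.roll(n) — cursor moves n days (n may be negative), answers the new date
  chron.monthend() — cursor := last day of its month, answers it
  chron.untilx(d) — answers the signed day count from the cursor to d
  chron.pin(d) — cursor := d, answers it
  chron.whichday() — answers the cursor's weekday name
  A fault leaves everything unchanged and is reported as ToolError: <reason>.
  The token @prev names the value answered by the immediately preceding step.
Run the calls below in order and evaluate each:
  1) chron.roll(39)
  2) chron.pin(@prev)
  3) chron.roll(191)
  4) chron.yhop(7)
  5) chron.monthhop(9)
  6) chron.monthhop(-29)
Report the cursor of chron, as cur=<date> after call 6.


Answer: cur=1900-11-07

Derivation:
Calling roll passing n: 39, and observe 1894-12-28.
I use pin passing d: @prev, yielding 1894-12-28.
I try roll passing n: 191: 1895-07-07.
I use yhop passing n: 7, and see 1902-07-07.
I use monthhop passing n: 9, and observe 1903-04-07.
Calling monthhop passing n: -29, which returns 1900-11-07.


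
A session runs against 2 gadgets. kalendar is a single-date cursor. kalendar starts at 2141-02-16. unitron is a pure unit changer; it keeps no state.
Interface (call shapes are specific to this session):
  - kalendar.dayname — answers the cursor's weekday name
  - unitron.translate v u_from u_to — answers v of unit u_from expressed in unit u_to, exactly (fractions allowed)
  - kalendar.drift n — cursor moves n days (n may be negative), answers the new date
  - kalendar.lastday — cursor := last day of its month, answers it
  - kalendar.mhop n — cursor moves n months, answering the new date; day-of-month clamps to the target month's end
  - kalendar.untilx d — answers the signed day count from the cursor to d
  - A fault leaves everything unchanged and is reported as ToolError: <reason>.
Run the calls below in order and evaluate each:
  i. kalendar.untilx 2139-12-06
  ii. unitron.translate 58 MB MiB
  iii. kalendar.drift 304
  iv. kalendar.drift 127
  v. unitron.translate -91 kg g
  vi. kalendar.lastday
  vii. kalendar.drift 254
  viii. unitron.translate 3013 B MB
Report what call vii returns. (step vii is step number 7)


·→ untilx(2139-12-06)
·← -438
·→ translate(58, MB, MiB)
·← 453125/8192
·→ drift(304)
·← 2141-12-17
·→ drift(127)
·← 2142-04-23
·→ translate(-91, kg, g)
·← -91000
·→ lastday()
·← 2142-04-30
·→ drift(254)
·← 2143-01-09
·→ translate(3013, B, MB)
·← 3013/1000000

Answer: 2143-01-09


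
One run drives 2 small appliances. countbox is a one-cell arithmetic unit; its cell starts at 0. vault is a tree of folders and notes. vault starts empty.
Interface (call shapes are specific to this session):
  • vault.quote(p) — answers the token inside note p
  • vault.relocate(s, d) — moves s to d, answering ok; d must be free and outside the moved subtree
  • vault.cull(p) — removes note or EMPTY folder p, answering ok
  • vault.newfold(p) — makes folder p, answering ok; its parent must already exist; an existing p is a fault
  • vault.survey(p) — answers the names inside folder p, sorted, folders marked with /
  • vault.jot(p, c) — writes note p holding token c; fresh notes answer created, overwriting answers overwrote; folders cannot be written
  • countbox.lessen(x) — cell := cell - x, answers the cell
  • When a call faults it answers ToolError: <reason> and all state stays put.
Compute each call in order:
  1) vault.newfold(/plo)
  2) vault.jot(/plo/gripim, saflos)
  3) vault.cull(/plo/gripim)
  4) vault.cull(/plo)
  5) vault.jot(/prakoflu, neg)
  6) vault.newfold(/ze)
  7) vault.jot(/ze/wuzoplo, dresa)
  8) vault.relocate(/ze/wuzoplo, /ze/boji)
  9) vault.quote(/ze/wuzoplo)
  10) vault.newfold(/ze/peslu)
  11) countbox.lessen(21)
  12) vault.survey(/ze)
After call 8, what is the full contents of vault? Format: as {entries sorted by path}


Answer: {prakoflu=neg, ze/, ze/boji=dresa}

Derivation:
# 1. vault.newfold(p: /plo) ~> ok
# 2. vault.jot(p: /plo/gripim, c: saflos) ~> created
# 3. vault.cull(p: /plo/gripim) ~> ok
# 4. vault.cull(p: /plo) ~> ok
# 5. vault.jot(p: /prakoflu, c: neg) ~> created
# 6. vault.newfold(p: /ze) ~> ok
# 7. vault.jot(p: /ze/wuzoplo, c: dresa) ~> created
# 8. vault.relocate(s: /ze/wuzoplo, d: /ze/boji) ~> ok
# 9. vault.quote(p: /ze/wuzoplo) ~> ToolError: not found
# 10. vault.newfold(p: /ze/peslu) ~> ok
# 11. countbox.lessen(x: 21) ~> -21
# 12. vault.survey(p: /ze) ~> [boji, peslu/]


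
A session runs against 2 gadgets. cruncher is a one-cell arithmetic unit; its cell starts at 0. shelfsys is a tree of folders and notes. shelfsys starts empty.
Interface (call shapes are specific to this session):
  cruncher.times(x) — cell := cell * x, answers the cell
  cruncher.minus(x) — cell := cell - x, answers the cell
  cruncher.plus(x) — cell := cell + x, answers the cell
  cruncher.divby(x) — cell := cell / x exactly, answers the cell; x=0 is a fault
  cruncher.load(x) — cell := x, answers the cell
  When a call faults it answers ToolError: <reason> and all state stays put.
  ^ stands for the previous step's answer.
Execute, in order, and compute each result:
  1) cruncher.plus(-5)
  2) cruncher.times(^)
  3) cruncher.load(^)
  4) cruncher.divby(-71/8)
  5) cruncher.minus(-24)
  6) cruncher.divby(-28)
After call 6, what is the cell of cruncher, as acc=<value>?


Answer: acc=-376/497

Derivation:
Act: plus[x='-5']
Obs: -5
Act: times[x='^']
Obs: 25
Act: load[x='^']
Obs: 25
Act: divby[x='-71/8']
Obs: -200/71
Act: minus[x='-24']
Obs: 1504/71
Act: divby[x='-28']
Obs: -376/497


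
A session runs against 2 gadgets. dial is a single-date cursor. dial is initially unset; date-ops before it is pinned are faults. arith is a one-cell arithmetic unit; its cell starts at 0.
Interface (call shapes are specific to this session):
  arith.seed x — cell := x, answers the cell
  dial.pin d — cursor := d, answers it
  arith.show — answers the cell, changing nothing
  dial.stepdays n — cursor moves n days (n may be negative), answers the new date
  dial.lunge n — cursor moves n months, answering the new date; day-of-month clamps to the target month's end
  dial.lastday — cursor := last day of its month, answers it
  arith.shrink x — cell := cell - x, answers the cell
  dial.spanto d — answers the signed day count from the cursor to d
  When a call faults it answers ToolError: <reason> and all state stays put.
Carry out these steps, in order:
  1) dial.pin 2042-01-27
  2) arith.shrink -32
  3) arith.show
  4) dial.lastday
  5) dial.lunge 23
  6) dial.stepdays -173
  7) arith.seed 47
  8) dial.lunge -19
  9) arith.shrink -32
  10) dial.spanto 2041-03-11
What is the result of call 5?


Next I call pin with d='2042-01-27', giving 2042-01-27.
I try shrink with x='-32', and get 32.
I use show(), → 32.
Then lastday(), and observe 2042-01-31.
Invoking lunge with n='23', and get 2043-12-31.
I try stepdays with n='-173', and observe 2043-07-11.
I call seed with x='47': 47.
I use lunge with n='-19', giving 2041-12-11.
I call shrink with x='-32', → 79.
Next I call spanto with d='2041-03-11', and get -275.

Answer: 2043-12-31


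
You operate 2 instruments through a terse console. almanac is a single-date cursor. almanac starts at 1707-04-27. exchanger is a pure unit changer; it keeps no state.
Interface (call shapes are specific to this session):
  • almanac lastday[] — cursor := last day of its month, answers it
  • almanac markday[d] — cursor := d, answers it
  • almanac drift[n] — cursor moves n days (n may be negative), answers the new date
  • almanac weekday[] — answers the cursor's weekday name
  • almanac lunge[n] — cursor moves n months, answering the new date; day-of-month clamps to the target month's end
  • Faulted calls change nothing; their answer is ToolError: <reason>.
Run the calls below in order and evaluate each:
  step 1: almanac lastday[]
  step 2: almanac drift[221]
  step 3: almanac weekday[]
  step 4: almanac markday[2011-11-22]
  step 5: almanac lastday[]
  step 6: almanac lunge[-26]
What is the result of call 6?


Answer: 2009-09-30

Derivation:
~$ almanac lastday
= 1707-04-30
~$ almanac drift n=221
= 1707-12-07
~$ almanac weekday
= Wednesday
~$ almanac markday d=2011-11-22
= 2011-11-22
~$ almanac lastday
= 2011-11-30
~$ almanac lunge n=-26
= 2009-09-30


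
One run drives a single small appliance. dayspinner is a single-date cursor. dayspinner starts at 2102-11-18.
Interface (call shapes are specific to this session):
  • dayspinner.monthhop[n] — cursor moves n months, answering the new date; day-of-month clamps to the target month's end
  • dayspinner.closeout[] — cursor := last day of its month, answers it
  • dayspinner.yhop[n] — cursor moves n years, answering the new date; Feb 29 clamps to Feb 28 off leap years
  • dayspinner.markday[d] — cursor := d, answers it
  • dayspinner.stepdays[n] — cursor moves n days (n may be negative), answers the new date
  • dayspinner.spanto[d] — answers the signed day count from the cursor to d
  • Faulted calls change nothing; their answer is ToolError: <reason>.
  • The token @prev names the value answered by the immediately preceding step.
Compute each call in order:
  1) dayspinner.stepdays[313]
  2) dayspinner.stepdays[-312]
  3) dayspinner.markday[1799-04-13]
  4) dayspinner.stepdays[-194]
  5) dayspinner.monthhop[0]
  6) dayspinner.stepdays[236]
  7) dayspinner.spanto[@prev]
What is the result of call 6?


I try stepdays(313), and observe 2103-09-27.
Calling stepdays(-312), and see 2102-11-19.
I use markday(1799-04-13), yielding 1799-04-13.
Then stepdays(-194), and get 1798-10-01.
Invoking monthhop(0), giving 1798-10-01.
I use stepdays(236), — result: 1799-05-25.
Then spanto(@prev), giving 0.

Answer: 1799-05-25


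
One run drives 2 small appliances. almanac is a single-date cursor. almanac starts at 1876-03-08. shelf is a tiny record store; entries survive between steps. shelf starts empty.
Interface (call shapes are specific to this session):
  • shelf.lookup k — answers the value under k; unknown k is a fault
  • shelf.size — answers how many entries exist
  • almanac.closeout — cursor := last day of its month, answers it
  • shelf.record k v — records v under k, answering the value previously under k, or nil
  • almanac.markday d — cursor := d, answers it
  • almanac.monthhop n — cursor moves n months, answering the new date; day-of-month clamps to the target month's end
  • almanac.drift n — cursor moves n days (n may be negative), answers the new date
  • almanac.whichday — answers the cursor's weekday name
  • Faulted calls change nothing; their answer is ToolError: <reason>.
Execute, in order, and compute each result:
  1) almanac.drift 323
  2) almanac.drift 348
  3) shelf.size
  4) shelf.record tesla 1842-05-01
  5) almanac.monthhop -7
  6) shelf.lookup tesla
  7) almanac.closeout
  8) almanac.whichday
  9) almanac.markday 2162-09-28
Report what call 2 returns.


Step: drift[n='323']
Result: 1877-01-25
Step: drift[n='348']
Result: 1878-01-08
Step: size[]
Result: 0
Step: record[k='tesla'; v='1842-05-01']
Result: nil
Step: monthhop[n='-7']
Result: 1877-06-08
Step: lookup[k='tesla']
Result: 1842-05-01
Step: closeout[]
Result: 1877-06-30
Step: whichday[]
Result: Saturday
Step: markday[d='2162-09-28']
Result: 2162-09-28

Answer: 1878-01-08


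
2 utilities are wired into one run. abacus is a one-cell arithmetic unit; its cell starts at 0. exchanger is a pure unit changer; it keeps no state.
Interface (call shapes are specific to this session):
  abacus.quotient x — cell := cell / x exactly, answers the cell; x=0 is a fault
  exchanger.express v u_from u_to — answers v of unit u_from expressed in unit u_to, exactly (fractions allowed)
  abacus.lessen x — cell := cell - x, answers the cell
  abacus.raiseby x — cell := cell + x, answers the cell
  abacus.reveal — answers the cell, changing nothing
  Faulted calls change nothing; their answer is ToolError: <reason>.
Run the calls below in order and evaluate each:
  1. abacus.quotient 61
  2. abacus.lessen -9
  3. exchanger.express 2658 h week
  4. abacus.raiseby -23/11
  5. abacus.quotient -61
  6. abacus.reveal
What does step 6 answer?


Answer: -76/671

Derivation:
Next I call abacus.quotient(x→61): 0.
Now I run abacus.lessen(x→-9), which returns 9.
I try exchanger.express(v→2658, u_from→h, u_to→week), giving 443/28.
I use abacus.raiseby(x→-23/11), giving 76/11.
I call abacus.quotient(x→-61), which returns -76/671.
I invoke abacus.reveal(), yielding -76/671.


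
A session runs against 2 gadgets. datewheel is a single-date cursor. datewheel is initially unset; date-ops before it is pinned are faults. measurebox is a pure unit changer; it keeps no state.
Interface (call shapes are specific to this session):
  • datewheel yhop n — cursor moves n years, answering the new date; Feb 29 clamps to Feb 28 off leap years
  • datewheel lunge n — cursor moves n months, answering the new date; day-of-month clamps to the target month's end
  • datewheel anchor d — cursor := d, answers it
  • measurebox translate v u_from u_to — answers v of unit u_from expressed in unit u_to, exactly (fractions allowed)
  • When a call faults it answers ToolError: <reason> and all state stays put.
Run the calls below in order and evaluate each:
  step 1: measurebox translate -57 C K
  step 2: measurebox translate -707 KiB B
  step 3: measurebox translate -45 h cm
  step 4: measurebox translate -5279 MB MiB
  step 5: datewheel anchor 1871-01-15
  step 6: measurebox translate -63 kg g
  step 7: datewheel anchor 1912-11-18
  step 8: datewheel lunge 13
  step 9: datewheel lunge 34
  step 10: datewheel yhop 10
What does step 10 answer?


Answer: 1926-10-18

Derivation:
% measurebox translate v→-57 u_from→C u_to→K
  4323/20
% measurebox translate v→-707 u_from→KiB u_to→B
  -723968
% measurebox translate v→-45 u_from→h u_to→cm
  ToolError: incompatible units
% measurebox translate v→-5279 u_from→MB u_to→MiB
  -82484375/16384
% datewheel anchor d→1871-01-15
  1871-01-15
% measurebox translate v→-63 u_from→kg u_to→g
  -63000
% datewheel anchor d→1912-11-18
  1912-11-18
% datewheel lunge n→13
  1913-12-18
% datewheel lunge n→34
  1916-10-18
% datewheel yhop n→10
  1926-10-18


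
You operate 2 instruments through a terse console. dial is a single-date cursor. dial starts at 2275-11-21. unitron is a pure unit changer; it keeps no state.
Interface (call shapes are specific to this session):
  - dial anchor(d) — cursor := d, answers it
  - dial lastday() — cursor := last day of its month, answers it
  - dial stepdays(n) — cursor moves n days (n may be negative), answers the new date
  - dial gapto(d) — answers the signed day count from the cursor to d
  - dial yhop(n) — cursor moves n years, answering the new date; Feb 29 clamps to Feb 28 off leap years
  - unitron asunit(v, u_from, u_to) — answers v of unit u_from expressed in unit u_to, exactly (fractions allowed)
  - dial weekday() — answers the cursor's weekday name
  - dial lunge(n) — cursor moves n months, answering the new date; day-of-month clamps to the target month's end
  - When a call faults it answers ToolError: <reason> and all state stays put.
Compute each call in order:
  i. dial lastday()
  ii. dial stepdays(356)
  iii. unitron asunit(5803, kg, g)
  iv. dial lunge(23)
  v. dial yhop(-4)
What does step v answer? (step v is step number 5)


Answer: 2274-10-20

Derivation:
! dial lastday() == 2275-11-30
! dial stepdays(n=356) == 2276-11-20
! unitron asunit(v=5803, u_from=kg, u_to=g) == 5803000
! dial lunge(n=23) == 2278-10-20
! dial yhop(n=-4) == 2274-10-20


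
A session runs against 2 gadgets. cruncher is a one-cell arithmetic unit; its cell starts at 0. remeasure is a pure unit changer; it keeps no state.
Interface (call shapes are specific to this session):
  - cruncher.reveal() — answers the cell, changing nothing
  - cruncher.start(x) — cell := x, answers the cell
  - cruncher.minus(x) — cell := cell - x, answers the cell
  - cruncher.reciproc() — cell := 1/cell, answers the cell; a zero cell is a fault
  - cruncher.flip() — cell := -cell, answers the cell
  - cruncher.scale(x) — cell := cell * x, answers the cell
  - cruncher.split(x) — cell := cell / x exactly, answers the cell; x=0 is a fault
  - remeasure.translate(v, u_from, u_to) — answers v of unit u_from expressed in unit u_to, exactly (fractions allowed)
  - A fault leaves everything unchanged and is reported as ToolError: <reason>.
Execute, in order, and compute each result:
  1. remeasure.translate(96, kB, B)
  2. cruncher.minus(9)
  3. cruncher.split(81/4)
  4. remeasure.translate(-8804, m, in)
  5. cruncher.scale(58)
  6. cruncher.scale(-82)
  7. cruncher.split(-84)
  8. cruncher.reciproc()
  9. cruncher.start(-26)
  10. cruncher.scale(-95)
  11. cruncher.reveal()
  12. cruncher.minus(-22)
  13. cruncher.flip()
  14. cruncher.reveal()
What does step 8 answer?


Step: translate[96; kB; B]
Result: 96000
Step: minus[9]
Result: -9
Step: split[81/4]
Result: -4/9
Step: translate[-8804; m; in]
Result: -44020000/127
Step: scale[58]
Result: -232/9
Step: scale[-82]
Result: 19024/9
Step: split[-84]
Result: -4756/189
Step: reciproc[]
Result: -189/4756
Step: start[-26]
Result: -26
Step: scale[-95]
Result: 2470
Step: reveal[]
Result: 2470
Step: minus[-22]
Result: 2492
Step: flip[]
Result: -2492
Step: reveal[]
Result: -2492

Answer: -189/4756


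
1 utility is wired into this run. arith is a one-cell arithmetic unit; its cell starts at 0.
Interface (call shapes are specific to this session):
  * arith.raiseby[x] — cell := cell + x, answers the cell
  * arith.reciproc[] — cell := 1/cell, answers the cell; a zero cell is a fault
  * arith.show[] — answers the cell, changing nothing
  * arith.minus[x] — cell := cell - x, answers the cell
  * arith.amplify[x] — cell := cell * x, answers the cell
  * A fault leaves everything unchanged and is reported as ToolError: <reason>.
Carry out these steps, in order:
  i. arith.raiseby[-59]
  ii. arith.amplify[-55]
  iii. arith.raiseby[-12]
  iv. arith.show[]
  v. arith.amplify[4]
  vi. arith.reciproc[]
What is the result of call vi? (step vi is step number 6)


Answer: 1/12932

Derivation:
% raiseby x: -59
  -59
% amplify x: -55
  3245
% raiseby x: -12
  3233
% show
  3233
% amplify x: 4
  12932
% reciproc
  1/12932


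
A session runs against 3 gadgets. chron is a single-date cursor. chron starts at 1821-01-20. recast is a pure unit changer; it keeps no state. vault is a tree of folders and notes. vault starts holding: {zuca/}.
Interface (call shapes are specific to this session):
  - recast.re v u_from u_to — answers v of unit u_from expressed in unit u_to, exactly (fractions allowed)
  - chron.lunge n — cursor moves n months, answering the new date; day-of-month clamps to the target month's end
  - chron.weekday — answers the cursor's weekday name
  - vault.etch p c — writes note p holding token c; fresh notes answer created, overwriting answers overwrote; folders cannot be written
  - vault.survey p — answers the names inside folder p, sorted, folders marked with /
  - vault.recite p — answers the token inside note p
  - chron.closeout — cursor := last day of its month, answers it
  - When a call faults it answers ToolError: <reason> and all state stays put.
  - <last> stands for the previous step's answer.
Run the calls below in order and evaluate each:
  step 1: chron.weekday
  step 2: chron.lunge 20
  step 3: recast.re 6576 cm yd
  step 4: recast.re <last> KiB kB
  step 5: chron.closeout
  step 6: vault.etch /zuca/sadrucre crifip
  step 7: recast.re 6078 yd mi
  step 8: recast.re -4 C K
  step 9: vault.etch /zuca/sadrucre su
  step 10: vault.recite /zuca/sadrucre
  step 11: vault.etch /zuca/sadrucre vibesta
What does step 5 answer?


Next I call chron.weekday, which returns Saturday.
I call chron.lunge with n=20, which returns 1822-09-20.
Using recast.re with v=6576, u_from=cm, u_to=yd, which returns 27400/381.
I invoke recast.re with v=<last>, u_from=KiB, u_to=kB, yielding 140288/1905.
Now I run chron.closeout(), which returns 1822-09-30.
I use vault.etch with p=/zuca/sadrucre, c=crifip, and observe created.
I try recast.re with v=6078, u_from=yd, u_to=mi, giving 3039/880.
I invoke recast.re with v=-4, u_from=C, u_to=K, giving 5383/20.
Invoking vault.etch with p=/zuca/sadrucre, c=su, yielding overwrote.
I try vault.recite with p=/zuca/sadrucre, and observe su.
Now I run vault.etch with p=/zuca/sadrucre, c=vibesta, giving overwrote.

Answer: 1822-09-30


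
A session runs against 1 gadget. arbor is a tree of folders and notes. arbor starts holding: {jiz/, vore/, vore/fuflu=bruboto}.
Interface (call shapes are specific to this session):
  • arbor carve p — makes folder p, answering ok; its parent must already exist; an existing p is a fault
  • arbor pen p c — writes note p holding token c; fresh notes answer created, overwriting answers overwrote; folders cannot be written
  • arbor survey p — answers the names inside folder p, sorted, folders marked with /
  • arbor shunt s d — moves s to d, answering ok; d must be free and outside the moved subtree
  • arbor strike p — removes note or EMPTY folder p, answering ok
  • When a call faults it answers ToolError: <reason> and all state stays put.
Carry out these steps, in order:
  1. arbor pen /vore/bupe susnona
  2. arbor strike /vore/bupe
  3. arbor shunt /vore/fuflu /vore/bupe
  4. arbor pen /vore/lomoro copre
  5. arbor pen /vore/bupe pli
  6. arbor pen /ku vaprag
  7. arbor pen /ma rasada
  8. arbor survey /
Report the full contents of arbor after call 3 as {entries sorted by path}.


Step: arbor pen[p='/vore/bupe'; c='susnona']
Result: created
Step: arbor strike[p='/vore/bupe']
Result: ok
Step: arbor shunt[s='/vore/fuflu'; d='/vore/bupe']
Result: ok
Step: arbor pen[p='/vore/lomoro'; c='copre']
Result: created
Step: arbor pen[p='/vore/bupe'; c='pli']
Result: overwrote
Step: arbor pen[p='/ku'; c='vaprag']
Result: created
Step: arbor pen[p='/ma'; c='rasada']
Result: created
Step: arbor survey[p='/']
Result: [jiz/, ku, ma, vore/]

Answer: {jiz/, vore/, vore/bupe=bruboto}


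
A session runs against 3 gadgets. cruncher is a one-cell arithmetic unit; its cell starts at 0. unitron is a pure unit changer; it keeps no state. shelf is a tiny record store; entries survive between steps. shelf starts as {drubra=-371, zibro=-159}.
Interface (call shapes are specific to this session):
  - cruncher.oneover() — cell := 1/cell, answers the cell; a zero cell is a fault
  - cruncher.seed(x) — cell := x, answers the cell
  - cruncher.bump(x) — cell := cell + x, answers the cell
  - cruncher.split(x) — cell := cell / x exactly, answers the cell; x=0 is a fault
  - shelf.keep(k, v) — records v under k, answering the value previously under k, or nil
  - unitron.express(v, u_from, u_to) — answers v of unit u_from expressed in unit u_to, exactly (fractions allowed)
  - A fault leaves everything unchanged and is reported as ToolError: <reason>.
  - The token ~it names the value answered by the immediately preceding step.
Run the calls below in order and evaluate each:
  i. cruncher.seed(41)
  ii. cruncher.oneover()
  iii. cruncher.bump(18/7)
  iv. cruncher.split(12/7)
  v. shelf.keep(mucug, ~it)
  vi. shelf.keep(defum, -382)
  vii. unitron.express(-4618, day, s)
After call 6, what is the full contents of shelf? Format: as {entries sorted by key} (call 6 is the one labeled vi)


Answer: {defum=-382, drubra=-371, mucug=745/492, zibro=-159}

Derivation:
-> cruncher.seed(x→41)
<- 41
-> cruncher.oneover()
<- 1/41
-> cruncher.bump(x→18/7)
<- 745/287
-> cruncher.split(x→12/7)
<- 745/492
-> shelf.keep(k→mucug, v→~it)
<- nil
-> shelf.keep(k→defum, v→-382)
<- nil
-> unitron.express(v→-4618, u_from→day, u_to→s)
<- -398995200
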